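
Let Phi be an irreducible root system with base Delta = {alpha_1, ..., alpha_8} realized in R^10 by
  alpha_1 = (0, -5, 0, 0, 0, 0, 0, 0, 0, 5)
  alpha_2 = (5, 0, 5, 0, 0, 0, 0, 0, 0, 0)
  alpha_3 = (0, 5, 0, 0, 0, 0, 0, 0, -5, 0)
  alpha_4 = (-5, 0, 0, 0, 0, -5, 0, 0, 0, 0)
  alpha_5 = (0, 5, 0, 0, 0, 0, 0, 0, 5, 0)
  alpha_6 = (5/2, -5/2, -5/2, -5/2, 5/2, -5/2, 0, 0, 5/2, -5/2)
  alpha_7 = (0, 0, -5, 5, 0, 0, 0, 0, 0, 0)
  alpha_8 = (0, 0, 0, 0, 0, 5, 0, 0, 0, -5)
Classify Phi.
Compute the Cartan integers a_ij = 2(alpha_i, alpha_j)/(alpha_j, alpha_j); the resulting 8x8 Cartan matrix is
[[2, 0, -1, 0, -1, 0, 0, -1], [0, 2, 0, -1, 0, 0, -1, 0], [-1, 0, 2, 0, 0, -1, 0, 0], [0, -1, 0, 2, 0, 0, 0, -1], [-1, 0, 0, 0, 2, 0, 0, 0], [0, 0, -1, 0, 0, 2, 0, 0], [0, -1, 0, 0, 0, 0, 2, 0], [-1, 0, 0, -1, 0, 0, 0, 2]].
All simple roots have the same length, so the diagram is simply laced. The associated Dynkin diagram is a chain of 7 nodes with one extra node attached to the third node from one end (E_8), so the type is E_8.

type E_8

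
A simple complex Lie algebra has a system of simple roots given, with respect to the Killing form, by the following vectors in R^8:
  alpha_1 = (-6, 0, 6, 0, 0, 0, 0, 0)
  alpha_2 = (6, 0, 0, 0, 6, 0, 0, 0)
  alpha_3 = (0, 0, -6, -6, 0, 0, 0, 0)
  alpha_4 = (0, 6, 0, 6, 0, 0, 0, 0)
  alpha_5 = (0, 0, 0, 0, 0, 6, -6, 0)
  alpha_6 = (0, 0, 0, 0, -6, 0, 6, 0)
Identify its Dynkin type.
Compute the Cartan integers a_ij = 2(alpha_i, alpha_j)/(alpha_j, alpha_j); the resulting 6x6 Cartan matrix is
[[2, -1, -1, 0, 0, 0], [-1, 2, 0, 0, 0, -1], [-1, 0, 2, -1, 0, 0], [0, 0, -1, 2, 0, 0], [0, 0, 0, 0, 2, -1], [0, -1, 0, 0, -1, 2]].
All simple roots have the same length, so the diagram is simply laced. The associated Dynkin diagram is a chain of 6 nodes with single edges (A_6), so the type is A_6 (the algebra sl(7)).

A6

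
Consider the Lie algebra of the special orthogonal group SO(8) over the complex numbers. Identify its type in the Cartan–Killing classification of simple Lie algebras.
This is so(8) with 8 even, which has dimension 8(8-1)/2 = 28 and rank 8/2 = 4. In the classification of classical Lie algebras, the orthogonal algebra so(2n) in an even number of variables has type D_n; here n = 4, so the Dynkin diagram is a chain of 2 nodes with a fork of two nodes at one end (D_4). Hence the type is D_4.

D_4 (so(8))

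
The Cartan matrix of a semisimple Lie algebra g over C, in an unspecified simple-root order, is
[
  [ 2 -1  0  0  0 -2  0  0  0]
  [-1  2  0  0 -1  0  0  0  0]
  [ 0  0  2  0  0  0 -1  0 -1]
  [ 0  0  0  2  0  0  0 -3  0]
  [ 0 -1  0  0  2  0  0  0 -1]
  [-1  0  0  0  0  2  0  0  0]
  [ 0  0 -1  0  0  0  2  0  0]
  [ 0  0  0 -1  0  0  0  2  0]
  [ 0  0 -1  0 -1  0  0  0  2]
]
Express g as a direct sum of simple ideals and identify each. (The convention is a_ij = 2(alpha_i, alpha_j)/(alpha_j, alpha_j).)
B7 ⊕ G2

The diagram associated to this matrix has two connected components: the simple roots {alpha_1, alpha_2, alpha_3, alpha_5, alpha_6, alpha_7, alpha_9} form a chain of 7 nodes with a double edge at one end; the terminal node there is the unique short simple root (B_7), and {alpha_4, alpha_8} form two nodes joined by a triple edge (G_2). A semisimple Lie algebra decomposes uniquely as the direct sum of simple ideals, one per connected component of its Dynkin diagram, so g ≅ B_7 ⊕ G_2 (dimension 105 + 14 = 119).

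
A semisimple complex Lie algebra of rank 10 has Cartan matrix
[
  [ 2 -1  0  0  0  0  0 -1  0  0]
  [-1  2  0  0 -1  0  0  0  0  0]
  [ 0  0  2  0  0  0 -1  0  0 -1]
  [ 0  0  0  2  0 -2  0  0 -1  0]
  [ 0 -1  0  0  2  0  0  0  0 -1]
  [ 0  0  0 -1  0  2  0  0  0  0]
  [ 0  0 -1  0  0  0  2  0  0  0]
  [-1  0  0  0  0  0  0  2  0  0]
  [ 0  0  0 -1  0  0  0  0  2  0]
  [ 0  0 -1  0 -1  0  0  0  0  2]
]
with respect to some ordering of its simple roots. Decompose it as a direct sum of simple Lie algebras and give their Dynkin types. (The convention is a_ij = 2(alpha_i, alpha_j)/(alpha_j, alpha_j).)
type A_7 ⊕ type B_3

The diagram associated to this matrix has two connected components: the simple roots {alpha_1, alpha_2, alpha_3, alpha_5, alpha_7, alpha_8, alpha_10} form a chain of 7 nodes with single edges (A_7), and {alpha_4, alpha_6, alpha_9} form a chain of 3 nodes with a double edge at one end; the terminal node there is the unique short simple root (B_3). A semisimple Lie algebra decomposes uniquely as the direct sum of simple ideals, one per connected component of its Dynkin diagram, so g ≅ A_7 ⊕ B_3 (dimension 63 + 21 = 84).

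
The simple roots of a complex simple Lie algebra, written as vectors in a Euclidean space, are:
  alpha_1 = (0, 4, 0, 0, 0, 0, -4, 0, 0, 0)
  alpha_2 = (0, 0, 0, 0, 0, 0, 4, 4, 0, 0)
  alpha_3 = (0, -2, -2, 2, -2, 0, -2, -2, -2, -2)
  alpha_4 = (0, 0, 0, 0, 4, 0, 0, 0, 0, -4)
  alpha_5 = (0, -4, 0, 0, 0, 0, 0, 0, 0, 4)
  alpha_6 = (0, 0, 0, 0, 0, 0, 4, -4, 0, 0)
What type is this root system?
E_6

Compute the Cartan integers a_ij = 2(alpha_i, alpha_j)/(alpha_j, alpha_j); the resulting 6x6 Cartan matrix is
[[2, -1, 0, 0, -1, -1], [-1, 2, -1, 0, 0, 0], [0, -1, 2, 0, 0, 0], [0, 0, 0, 2, -1, 0], [-1, 0, 0, -1, 2, 0], [-1, 0, 0, 0, 0, 2]].
All simple roots have the same length, so the diagram is simply laced. The associated Dynkin diagram is a chain of 5 nodes with one extra node attached to the third node from one end (E_6), so the type is E_6.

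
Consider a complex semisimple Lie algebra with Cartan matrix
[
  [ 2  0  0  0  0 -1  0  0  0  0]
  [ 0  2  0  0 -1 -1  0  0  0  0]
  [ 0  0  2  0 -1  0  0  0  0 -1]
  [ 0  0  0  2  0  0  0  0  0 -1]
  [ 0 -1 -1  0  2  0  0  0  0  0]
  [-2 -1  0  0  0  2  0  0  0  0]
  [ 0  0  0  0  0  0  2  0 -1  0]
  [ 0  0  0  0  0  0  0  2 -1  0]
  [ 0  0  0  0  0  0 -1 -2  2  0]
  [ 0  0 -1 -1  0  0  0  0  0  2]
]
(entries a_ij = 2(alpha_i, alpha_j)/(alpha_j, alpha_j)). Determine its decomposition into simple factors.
B3 + B7

The diagram associated to this matrix has two connected components: the simple roots {alpha_7, alpha_8, alpha_9} form a chain of 3 nodes with a double edge at one end; the terminal node there is the unique short simple root (B_3), and {alpha_1, alpha_2, alpha_3, alpha_4, alpha_5, alpha_6, alpha_10} form a chain of 7 nodes with a double edge at one end; the terminal node there is the unique short simple root (B_7). A semisimple Lie algebra decomposes uniquely as the direct sum of simple ideals, one per connected component of its Dynkin diagram, so g ≅ B_3 ⊕ B_7 (dimension 21 + 105 = 126).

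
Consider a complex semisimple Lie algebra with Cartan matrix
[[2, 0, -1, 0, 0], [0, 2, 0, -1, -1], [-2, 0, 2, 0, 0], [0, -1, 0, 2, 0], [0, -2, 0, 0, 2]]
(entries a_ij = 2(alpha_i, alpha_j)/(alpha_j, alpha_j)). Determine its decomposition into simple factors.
The diagram associated to this matrix has two connected components: the simple roots {alpha_1, alpha_3} form a chain of 2 nodes with a double edge at one end; the terminal node there is the unique short simple root (B_2), and {alpha_2, alpha_4, alpha_5} form a chain of 3 nodes with a double edge at one end; the terminal node there is the unique long simple root (C_3). A semisimple Lie algebra decomposes uniquely as the direct sum of simple ideals, one per connected component of its Dynkin diagram, so g ≅ B_2 ⊕ C_3 (dimension 10 + 21 = 31).

type B_2 ⊕ type C_3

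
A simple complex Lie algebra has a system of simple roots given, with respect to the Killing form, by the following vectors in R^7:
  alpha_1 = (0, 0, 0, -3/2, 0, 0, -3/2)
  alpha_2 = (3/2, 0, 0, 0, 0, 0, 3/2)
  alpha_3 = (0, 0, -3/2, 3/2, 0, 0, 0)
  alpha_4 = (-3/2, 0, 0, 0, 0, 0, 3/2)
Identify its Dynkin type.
Compute the Cartan integers a_ij = 2(alpha_i, alpha_j)/(alpha_j, alpha_j); the resulting 4x4 Cartan matrix is
[[2, -1, -1, -1], [-1, 2, 0, 0], [-1, 0, 2, 0], [-1, 0, 0, 2]].
All simple roots have the same length, so the diagram is simply laced. The associated Dynkin diagram is a chain of 2 nodes with a fork of two nodes at one end (D_4), so the type is D_4 (the algebra so(8)).

D_4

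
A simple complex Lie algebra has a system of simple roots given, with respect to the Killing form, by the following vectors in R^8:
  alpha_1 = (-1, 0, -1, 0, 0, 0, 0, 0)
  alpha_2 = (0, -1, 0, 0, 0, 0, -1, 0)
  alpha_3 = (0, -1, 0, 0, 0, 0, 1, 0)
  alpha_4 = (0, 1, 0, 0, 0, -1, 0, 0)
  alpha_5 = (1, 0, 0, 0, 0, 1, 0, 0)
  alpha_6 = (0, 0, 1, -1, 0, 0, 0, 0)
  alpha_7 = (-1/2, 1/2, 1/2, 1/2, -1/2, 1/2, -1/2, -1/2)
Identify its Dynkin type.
E_7

Compute the Cartan integers a_ij = 2(alpha_i, alpha_j)/(alpha_j, alpha_j); the resulting 7x7 Cartan matrix is
[[2, 0, 0, 0, -1, -1, 0], [0, 2, 0, -1, 0, 0, 0], [0, 0, 2, -1, 0, 0, -1], [0, -1, -1, 2, -1, 0, 0], [-1, 0, 0, -1, 2, 0, 0], [-1, 0, 0, 0, 0, 2, 0], [0, 0, -1, 0, 0, 0, 2]].
All simple roots have the same length, so the diagram is simply laced. The associated Dynkin diagram is a chain of 6 nodes with one extra node attached to the third node from one end (E_7), so the type is E_7.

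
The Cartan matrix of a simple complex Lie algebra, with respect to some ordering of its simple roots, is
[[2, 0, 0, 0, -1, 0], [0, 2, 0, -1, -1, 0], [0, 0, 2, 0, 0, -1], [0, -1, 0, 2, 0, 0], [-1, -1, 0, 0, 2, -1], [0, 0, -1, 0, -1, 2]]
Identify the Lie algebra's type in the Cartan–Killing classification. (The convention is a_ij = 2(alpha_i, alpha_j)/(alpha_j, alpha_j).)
The matrix has rank 6 with 2's on the diagonal. Reading the off-diagonal entries as Dynkin edges (a single edge where a_ij = a_ji = -1; a double or triple edge where a_ij * a_ji = 2 or 3), the diagram is a chain of 5 nodes with one extra node attached to the third node from one end (E_6). One simple-root ordering that puts it in standard form is (alpha_4, alpha_1, alpha_2, alpha_5, alpha_6, alpha_3). So the algebra is type E_6.

E6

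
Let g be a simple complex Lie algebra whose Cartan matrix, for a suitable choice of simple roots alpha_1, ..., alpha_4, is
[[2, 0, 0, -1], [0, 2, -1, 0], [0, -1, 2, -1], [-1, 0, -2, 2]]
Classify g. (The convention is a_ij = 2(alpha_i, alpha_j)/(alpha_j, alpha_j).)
The matrix has rank 4 with 2's on the diagonal. Reading the off-diagonal entries as Dynkin edges (a single edge where a_ij = a_ji = -1; a double or triple edge where a_ij * a_ji = 2 or 3), the diagram is a chain of 4 nodes with a double edge between the middle two (F_4). One simple-root ordering that puts it in standard form is (alpha_1, alpha_4, alpha_3, alpha_2). So the algebra is type F_4.

F4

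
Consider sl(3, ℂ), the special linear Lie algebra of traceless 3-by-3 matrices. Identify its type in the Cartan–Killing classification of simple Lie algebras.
This is sl(3), which has dimension 3^2 - 1 = 8 and rank 3 - 1 = 2 (a Cartan subalgebra is the diagonal traceless matrices). In the classification of classical Lie algebras, the special linear algebra sl(n+1) has type A_n; here n = 2, so the Dynkin diagram is a chain of 2 nodes with single edges (A_2). Hence the type is A_2.

type A_2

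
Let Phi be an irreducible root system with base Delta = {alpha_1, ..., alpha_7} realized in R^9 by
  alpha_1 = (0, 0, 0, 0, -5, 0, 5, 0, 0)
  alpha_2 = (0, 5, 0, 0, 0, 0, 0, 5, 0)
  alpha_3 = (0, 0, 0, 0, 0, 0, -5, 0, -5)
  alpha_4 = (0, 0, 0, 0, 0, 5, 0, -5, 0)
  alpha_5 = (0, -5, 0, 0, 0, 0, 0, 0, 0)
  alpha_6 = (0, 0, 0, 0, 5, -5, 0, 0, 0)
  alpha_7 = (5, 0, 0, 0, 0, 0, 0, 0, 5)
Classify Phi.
Compute the Cartan integers a_ij = 2(alpha_i, alpha_j)/(alpha_j, alpha_j); the resulting 7x7 Cartan matrix is
[[2, 0, -1, 0, 0, -1, 0], [0, 2, 0, -1, -2, 0, 0], [-1, 0, 2, 0, 0, 0, -1], [0, -1, 0, 2, 0, -1, 0], [0, -1, 0, 0, 2, 0, 0], [-1, 0, 0, -1, 0, 2, 0], [0, 0, -1, 0, 0, 0, 2]].
The roots have two lengths (squared-length ratio 2:1); the short ones are alpha_{5}. The associated Dynkin diagram is a chain of 7 nodes with a double edge at one end; the terminal node there is the unique short simple root (B_7), so the type is B_7 (the algebra so(15)).

B_7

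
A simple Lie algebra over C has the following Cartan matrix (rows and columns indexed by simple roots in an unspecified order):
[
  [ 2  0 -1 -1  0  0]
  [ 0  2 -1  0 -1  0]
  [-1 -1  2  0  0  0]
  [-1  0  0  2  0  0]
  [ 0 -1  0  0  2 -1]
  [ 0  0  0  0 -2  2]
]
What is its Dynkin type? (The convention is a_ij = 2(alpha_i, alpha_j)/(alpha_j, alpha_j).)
The matrix has rank 6 with 2's on the diagonal. Reading the off-diagonal entries as Dynkin edges (a single edge where a_ij = a_ji = -1; a double or triple edge where a_ij * a_ji = 2 or 3), the diagram is a chain of 6 nodes with a double edge at one end; the terminal node there is the unique long simple root (C_6). One simple-root ordering that puts it in standard form is (alpha_4, alpha_1, alpha_3, alpha_2, alpha_5, alpha_6). So the algebra is type C_6, i.e. sp(12).

C6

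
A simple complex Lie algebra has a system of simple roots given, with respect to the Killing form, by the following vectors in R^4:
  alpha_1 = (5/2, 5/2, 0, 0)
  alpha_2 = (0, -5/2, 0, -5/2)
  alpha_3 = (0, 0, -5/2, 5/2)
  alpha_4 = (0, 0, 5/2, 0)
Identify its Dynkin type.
Compute the Cartan integers a_ij = 2(alpha_i, alpha_j)/(alpha_j, alpha_j); the resulting 4x4 Cartan matrix is
[[2, -1, 0, 0], [-1, 2, -1, 0], [0, -1, 2, -2], [0, 0, -1, 2]].
The roots have two lengths (squared-length ratio 2:1); the short ones are alpha_{4}. The associated Dynkin diagram is a chain of 4 nodes with a double edge at one end; the terminal node there is the unique short simple root (B_4), so the type is B_4 (the algebra so(9)).

B_4 (so(9))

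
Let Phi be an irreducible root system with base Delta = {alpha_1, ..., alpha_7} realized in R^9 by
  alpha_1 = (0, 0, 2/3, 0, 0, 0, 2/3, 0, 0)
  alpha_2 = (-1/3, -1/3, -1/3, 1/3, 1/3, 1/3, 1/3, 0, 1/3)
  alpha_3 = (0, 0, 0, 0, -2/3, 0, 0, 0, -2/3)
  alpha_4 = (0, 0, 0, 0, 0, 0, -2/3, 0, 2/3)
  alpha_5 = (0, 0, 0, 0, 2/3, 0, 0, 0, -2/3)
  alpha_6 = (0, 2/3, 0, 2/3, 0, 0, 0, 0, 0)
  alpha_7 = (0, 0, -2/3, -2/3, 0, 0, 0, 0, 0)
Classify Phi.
E7

Compute the Cartan integers a_ij = 2(alpha_i, alpha_j)/(alpha_j, alpha_j); the resulting 7x7 Cartan matrix is
[[2, 0, 0, -1, 0, 0, -1], [0, 2, -1, 0, 0, 0, 0], [0, -1, 2, -1, 0, 0, 0], [-1, 0, -1, 2, -1, 0, 0], [0, 0, 0, -1, 2, 0, 0], [0, 0, 0, 0, 0, 2, -1], [-1, 0, 0, 0, 0, -1, 2]].
All simple roots have the same length, so the diagram is simply laced. The associated Dynkin diagram is a chain of 6 nodes with one extra node attached to the third node from one end (E_7), so the type is E_7.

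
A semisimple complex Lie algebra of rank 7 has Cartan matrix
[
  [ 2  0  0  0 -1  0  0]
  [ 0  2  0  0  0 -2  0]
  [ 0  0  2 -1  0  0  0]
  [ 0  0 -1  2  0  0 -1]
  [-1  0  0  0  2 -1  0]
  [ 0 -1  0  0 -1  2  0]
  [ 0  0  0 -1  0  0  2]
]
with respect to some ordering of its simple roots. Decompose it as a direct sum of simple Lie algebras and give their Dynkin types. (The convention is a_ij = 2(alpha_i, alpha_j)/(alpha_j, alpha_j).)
A_3 + C_4

The diagram associated to this matrix has two connected components: the simple roots {alpha_3, alpha_4, alpha_7} form a chain of 3 nodes with single edges (A_3), and {alpha_1, alpha_2, alpha_5, alpha_6} form a chain of 4 nodes with a double edge at one end; the terminal node there is the unique long simple root (C_4). A semisimple Lie algebra decomposes uniquely as the direct sum of simple ideals, one per connected component of its Dynkin diagram, so g ≅ A_3 ⊕ C_4 (dimension 15 + 36 = 51).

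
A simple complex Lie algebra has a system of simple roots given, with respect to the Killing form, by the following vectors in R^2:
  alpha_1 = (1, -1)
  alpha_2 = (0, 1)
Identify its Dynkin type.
Compute the Cartan integers a_ij = 2(alpha_i, alpha_j)/(alpha_j, alpha_j); the resulting 2x2 Cartan matrix is
[[2, -2], [-1, 2]].
The roots have two lengths (squared-length ratio 2:1); the short ones are alpha_{2}. The associated Dynkin diagram is a chain of 2 nodes with a double edge at one end; the terminal node there is the unique short simple root (B_2), so the type is B_2 (the algebra so(5)).

B_2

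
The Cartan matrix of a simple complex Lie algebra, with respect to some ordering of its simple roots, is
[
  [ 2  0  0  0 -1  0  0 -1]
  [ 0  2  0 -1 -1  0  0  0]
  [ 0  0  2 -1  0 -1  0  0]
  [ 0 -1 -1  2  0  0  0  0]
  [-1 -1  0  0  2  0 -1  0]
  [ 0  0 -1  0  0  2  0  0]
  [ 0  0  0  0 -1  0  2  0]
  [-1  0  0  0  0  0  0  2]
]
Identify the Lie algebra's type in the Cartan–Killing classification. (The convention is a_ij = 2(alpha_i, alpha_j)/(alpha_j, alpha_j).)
The matrix has rank 8 with 2's on the diagonal. Reading the off-diagonal entries as Dynkin edges (a single edge where a_ij = a_ji = -1; a double or triple edge where a_ij * a_ji = 2 or 3), the diagram is a chain of 7 nodes with one extra node attached to the third node from one end (E_8). One simple-root ordering that puts it in standard form is (alpha_8, alpha_7, alpha_1, alpha_5, alpha_2, alpha_4, alpha_3, alpha_6). So the algebra is type E_8.

E_8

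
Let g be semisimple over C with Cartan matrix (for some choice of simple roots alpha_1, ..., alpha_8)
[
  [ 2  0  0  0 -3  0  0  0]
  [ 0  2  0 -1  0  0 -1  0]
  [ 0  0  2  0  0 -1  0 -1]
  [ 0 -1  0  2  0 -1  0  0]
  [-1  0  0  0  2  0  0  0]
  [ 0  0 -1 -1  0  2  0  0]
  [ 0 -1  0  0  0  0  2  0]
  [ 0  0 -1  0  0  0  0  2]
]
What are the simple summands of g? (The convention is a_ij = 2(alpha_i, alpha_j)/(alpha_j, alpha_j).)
A_6 (sl(7)) + G_2

The diagram associated to this matrix has two connected components: the simple roots {alpha_2, alpha_3, alpha_4, alpha_6, alpha_7, alpha_8} form a chain of 6 nodes with single edges (A_6), and {alpha_1, alpha_5} form two nodes joined by a triple edge (G_2). A semisimple Lie algebra decomposes uniquely as the direct sum of simple ideals, one per connected component of its Dynkin diagram, so g ≅ A_6 ⊕ G_2 (dimension 48 + 14 = 62).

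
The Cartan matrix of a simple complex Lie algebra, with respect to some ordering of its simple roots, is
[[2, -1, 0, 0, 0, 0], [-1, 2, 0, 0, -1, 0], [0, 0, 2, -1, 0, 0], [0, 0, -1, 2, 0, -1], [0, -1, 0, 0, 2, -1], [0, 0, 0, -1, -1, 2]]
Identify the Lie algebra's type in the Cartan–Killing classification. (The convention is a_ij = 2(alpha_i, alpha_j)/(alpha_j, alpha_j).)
The matrix has rank 6 with 2's on the diagonal. Reading the off-diagonal entries as Dynkin edges (a single edge where a_ij = a_ji = -1; a double or triple edge where a_ij * a_ji = 2 or 3), the diagram is a chain of 6 nodes with single edges (A_6). One simple-root ordering that puts it in standard form is (alpha_1, alpha_2, alpha_5, alpha_6, alpha_4, alpha_3). So the algebra is type A_6, i.e. sl(7).

type A_6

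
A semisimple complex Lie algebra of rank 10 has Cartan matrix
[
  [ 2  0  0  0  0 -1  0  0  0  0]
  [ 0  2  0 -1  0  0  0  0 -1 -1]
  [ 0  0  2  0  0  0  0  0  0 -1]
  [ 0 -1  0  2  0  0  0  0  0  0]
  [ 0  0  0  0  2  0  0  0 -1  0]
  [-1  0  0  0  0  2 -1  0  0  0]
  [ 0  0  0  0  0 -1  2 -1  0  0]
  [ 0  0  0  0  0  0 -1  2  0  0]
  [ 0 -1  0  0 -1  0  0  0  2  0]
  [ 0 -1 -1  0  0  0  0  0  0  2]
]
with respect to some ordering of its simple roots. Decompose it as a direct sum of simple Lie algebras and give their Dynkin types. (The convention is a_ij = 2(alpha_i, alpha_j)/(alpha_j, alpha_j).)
A_4 + E_6

The diagram associated to this matrix has two connected components: the simple roots {alpha_1, alpha_6, alpha_7, alpha_8} form a chain of 4 nodes with single edges (A_4), and {alpha_2, alpha_3, alpha_4, alpha_5, alpha_9, alpha_10} form a chain of 5 nodes with one extra node attached to the third node from one end (E_6). A semisimple Lie algebra decomposes uniquely as the direct sum of simple ideals, one per connected component of its Dynkin diagram, so g ≅ A_4 ⊕ E_6 (dimension 24 + 78 = 102).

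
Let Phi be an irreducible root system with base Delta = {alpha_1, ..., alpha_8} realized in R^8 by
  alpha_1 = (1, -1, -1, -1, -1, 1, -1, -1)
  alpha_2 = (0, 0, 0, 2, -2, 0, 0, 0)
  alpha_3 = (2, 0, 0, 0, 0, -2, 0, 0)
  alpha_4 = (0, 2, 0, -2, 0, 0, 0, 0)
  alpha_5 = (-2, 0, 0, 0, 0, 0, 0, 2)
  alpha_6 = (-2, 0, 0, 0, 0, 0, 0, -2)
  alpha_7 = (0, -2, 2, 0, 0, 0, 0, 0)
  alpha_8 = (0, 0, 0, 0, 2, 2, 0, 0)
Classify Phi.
Compute the Cartan integers a_ij = 2(alpha_i, alpha_j)/(alpha_j, alpha_j); the resulting 8x8 Cartan matrix is
[[2, 0, 0, 0, -1, 0, 0, 0], [0, 2, 0, -1, 0, 0, 0, -1], [0, 0, 2, 0, -1, -1, 0, -1], [0, -1, 0, 2, 0, 0, -1, 0], [-1, 0, -1, 0, 2, 0, 0, 0], [0, 0, -1, 0, 0, 2, 0, 0], [0, 0, 0, -1, 0, 0, 2, 0], [0, -1, -1, 0, 0, 0, 0, 2]].
All simple roots have the same length, so the diagram is simply laced. The associated Dynkin diagram is a chain of 7 nodes with one extra node attached to the third node from one end (E_8), so the type is E_8.

E8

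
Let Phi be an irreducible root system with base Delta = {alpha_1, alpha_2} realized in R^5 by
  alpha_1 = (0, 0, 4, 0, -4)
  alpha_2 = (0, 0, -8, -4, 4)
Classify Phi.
Compute the Cartan integers a_ij = 2(alpha_i, alpha_j)/(alpha_j, alpha_j); the resulting 2x2 Cartan matrix is
[[2, -1], [-3, 2]].
The roots have two lengths (squared-length ratio 3:1); the short ones are alpha_{1}. The associated Dynkin diagram is two nodes joined by a triple edge (G_2), so the type is G_2.

type G_2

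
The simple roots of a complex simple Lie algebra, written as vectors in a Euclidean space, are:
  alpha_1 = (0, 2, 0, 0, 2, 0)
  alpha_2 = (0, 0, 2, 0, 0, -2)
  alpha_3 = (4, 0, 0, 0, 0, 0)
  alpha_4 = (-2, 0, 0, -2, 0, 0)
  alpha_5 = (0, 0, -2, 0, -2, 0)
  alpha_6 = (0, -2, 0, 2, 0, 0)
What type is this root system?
C_6 (sp(12))

Compute the Cartan integers a_ij = 2(alpha_i, alpha_j)/(alpha_j, alpha_j); the resulting 6x6 Cartan matrix is
[[2, 0, 0, 0, -1, -1], [0, 2, 0, 0, -1, 0], [0, 0, 2, -2, 0, 0], [0, 0, -1, 2, 0, -1], [-1, -1, 0, 0, 2, 0], [-1, 0, 0, -1, 0, 2]].
The roots have two lengths (squared-length ratio 2:1); the short ones are alpha_{1,2,4,5,6}. The associated Dynkin diagram is a chain of 6 nodes with a double edge at one end; the terminal node there is the unique long simple root (C_6), so the type is C_6 (the algebra sp(12)).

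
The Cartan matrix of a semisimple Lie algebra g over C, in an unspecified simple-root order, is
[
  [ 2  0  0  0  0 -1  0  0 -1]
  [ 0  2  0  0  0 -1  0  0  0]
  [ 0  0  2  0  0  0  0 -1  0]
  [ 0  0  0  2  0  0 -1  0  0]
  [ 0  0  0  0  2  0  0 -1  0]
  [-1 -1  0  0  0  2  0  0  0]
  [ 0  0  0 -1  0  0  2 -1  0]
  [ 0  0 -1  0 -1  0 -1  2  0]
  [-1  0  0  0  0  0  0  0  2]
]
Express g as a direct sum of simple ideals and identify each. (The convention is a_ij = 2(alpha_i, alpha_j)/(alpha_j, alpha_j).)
The diagram associated to this matrix has two connected components: the simple roots {alpha_1, alpha_2, alpha_6, alpha_9} form a chain of 4 nodes with single edges (A_4), and {alpha_3, alpha_4, alpha_5, alpha_7, alpha_8} form a chain of 3 nodes with a fork of two nodes at one end (D_5). A semisimple Lie algebra decomposes uniquely as the direct sum of simple ideals, one per connected component of its Dynkin diagram, so g ≅ A_4 ⊕ D_5 (dimension 24 + 45 = 69).

A4 + D5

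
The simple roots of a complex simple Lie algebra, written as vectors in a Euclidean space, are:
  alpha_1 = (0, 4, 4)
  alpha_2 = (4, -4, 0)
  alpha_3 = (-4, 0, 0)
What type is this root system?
Compute the Cartan integers a_ij = 2(alpha_i, alpha_j)/(alpha_j, alpha_j); the resulting 3x3 Cartan matrix is
[[2, -1, 0], [-1, 2, -2], [0, -1, 2]].
The roots have two lengths (squared-length ratio 2:1); the short ones are alpha_{3}. The associated Dynkin diagram is a chain of 3 nodes with a double edge at one end; the terminal node there is the unique short simple root (B_3), so the type is B_3 (the algebra so(7)).

B3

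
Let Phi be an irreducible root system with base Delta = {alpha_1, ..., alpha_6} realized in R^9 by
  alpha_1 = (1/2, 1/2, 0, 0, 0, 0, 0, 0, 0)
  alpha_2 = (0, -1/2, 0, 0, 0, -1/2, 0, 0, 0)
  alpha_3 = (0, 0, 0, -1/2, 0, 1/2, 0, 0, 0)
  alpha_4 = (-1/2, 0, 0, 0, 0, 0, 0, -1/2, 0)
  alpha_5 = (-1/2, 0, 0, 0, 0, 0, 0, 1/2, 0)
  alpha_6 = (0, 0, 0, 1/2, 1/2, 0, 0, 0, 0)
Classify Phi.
Compute the Cartan integers a_ij = 2(alpha_i, alpha_j)/(alpha_j, alpha_j); the resulting 6x6 Cartan matrix is
[[2, -1, 0, -1, -1, 0], [-1, 2, -1, 0, 0, 0], [0, -1, 2, 0, 0, -1], [-1, 0, 0, 2, 0, 0], [-1, 0, 0, 0, 2, 0], [0, 0, -1, 0, 0, 2]].
All simple roots have the same length, so the diagram is simply laced. The associated Dynkin diagram is a chain of 4 nodes with a fork of two nodes at one end (D_6), so the type is D_6 (the algebra so(12)).

D6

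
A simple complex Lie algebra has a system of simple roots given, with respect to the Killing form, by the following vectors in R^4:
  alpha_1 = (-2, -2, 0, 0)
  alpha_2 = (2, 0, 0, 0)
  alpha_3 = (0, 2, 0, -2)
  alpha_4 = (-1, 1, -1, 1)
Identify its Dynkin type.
Compute the Cartan integers a_ij = 2(alpha_i, alpha_j)/(alpha_j, alpha_j); the resulting 4x4 Cartan matrix is
[[2, -2, -1, 0], [-1, 2, 0, -1], [-1, 0, 2, 0], [0, -1, 0, 2]].
The roots have two lengths (squared-length ratio 2:1); the short ones are alpha_{2,4}. The associated Dynkin diagram is a chain of 4 nodes with a double edge between the middle two (F_4), so the type is F_4.

type F_4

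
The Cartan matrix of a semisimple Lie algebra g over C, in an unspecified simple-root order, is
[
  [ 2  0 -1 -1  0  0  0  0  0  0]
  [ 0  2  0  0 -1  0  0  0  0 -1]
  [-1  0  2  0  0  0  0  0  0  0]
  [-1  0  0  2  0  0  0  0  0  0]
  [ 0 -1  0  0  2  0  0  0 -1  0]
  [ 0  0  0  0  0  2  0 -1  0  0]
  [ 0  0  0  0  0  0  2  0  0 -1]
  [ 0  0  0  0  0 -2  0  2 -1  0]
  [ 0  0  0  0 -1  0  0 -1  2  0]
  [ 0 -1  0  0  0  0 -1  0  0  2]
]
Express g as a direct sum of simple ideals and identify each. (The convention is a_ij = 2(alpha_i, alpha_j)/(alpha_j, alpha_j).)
A_3 (sl(4)) + B_7 (so(15))

The diagram associated to this matrix has two connected components: the simple roots {alpha_1, alpha_3, alpha_4} form a chain of 3 nodes with single edges (A_3), and {alpha_2, alpha_5, alpha_6, alpha_7, alpha_8, alpha_9, alpha_10} form a chain of 7 nodes with a double edge at one end; the terminal node there is the unique short simple root (B_7). A semisimple Lie algebra decomposes uniquely as the direct sum of simple ideals, one per connected component of its Dynkin diagram, so g ≅ A_3 ⊕ B_7 (dimension 15 + 105 = 120).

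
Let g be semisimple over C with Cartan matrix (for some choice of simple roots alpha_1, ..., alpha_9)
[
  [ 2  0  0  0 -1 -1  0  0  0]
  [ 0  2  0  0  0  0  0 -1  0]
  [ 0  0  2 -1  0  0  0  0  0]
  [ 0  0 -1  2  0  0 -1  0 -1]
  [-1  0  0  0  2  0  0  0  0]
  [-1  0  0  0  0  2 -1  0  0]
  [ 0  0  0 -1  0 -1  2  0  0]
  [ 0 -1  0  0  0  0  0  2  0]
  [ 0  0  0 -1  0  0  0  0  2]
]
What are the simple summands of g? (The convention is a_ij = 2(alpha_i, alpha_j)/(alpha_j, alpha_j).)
The diagram associated to this matrix has two connected components: the simple roots {alpha_2, alpha_8} form a chain of 2 nodes with single edges (A_2), and {alpha_1, alpha_3, alpha_4, alpha_5, alpha_6, alpha_7, alpha_9} form a chain of 5 nodes with a fork of two nodes at one end (D_7). A semisimple Lie algebra decomposes uniquely as the direct sum of simple ideals, one per connected component of its Dynkin diagram, so g ≅ A_2 ⊕ D_7 (dimension 8 + 91 = 99).

A_2 ⊕ D_7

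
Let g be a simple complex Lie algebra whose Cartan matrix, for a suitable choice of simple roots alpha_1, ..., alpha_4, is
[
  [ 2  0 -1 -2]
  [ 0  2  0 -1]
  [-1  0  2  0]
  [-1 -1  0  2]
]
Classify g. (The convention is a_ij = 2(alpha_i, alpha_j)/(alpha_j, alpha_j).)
F_4

The matrix has rank 4 with 2's on the diagonal. Reading the off-diagonal entries as Dynkin edges (a single edge where a_ij = a_ji = -1; a double or triple edge where a_ij * a_ji = 2 or 3), the diagram is a chain of 4 nodes with a double edge between the middle two (F_4). One simple-root ordering that puts it in standard form is (alpha_3, alpha_1, alpha_4, alpha_2). So the algebra is type F_4.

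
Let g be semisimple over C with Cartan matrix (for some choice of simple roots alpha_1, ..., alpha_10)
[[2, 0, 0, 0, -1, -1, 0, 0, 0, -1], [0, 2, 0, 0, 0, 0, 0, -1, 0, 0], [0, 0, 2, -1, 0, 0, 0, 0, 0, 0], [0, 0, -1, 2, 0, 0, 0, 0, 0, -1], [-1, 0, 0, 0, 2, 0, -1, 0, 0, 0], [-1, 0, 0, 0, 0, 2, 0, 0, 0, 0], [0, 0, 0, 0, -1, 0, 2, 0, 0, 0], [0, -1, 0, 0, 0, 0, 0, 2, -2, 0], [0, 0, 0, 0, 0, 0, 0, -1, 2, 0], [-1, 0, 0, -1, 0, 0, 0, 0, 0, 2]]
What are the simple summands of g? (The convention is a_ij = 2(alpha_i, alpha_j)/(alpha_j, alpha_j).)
B3 + E7

The diagram associated to this matrix has two connected components: the simple roots {alpha_2, alpha_8, alpha_9} form a chain of 3 nodes with a double edge at one end; the terminal node there is the unique short simple root (B_3), and {alpha_1, alpha_3, alpha_4, alpha_5, alpha_6, alpha_7, alpha_10} form a chain of 6 nodes with one extra node attached to the third node from one end (E_7). A semisimple Lie algebra decomposes uniquely as the direct sum of simple ideals, one per connected component of its Dynkin diagram, so g ≅ B_3 ⊕ E_7 (dimension 21 + 133 = 154).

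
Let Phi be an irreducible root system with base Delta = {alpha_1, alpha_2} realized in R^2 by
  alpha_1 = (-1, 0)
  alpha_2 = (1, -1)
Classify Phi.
type B_2

Compute the Cartan integers a_ij = 2(alpha_i, alpha_j)/(alpha_j, alpha_j); the resulting 2x2 Cartan matrix is
[[2, -1], [-2, 2]].
The roots have two lengths (squared-length ratio 2:1); the short ones are alpha_{1}. The associated Dynkin diagram is a chain of 2 nodes with a double edge at one end; the terminal node there is the unique short simple root (B_2), so the type is B_2 (the algebra so(5)).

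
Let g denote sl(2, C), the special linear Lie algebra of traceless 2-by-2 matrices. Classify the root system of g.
type A_1

This is sl(2), which has dimension 2^2 - 1 = 3 and rank 2 - 1 = 1 (a Cartan subalgebra is the diagonal traceless matrices). In the classification of classical Lie algebras, the special linear algebra sl(n+1) has type A_n; here n = 1, so the Dynkin diagram is a chain of 1 nodes with single edges (A_1). Hence the type is A_1.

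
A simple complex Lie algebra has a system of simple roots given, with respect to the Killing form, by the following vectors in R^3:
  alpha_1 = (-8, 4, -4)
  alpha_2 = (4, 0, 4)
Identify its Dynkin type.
G_2

Compute the Cartan integers a_ij = 2(alpha_i, alpha_j)/(alpha_j, alpha_j); the resulting 2x2 Cartan matrix is
[[2, -3], [-1, 2]].
The roots have two lengths (squared-length ratio 3:1); the short ones are alpha_{2}. The associated Dynkin diagram is two nodes joined by a triple edge (G_2), so the type is G_2.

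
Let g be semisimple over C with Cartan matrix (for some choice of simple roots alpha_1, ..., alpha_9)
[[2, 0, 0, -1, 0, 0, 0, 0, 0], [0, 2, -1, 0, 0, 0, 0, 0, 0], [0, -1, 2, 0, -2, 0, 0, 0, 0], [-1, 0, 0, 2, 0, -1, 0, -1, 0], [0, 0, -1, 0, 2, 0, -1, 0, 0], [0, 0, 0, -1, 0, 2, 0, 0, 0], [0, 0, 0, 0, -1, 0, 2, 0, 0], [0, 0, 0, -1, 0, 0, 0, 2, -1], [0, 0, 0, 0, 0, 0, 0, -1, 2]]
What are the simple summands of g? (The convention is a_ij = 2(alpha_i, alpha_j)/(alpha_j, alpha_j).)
D_5 ⊕ F_4

The diagram associated to this matrix has two connected components: the simple roots {alpha_1, alpha_4, alpha_6, alpha_8, alpha_9} form a chain of 3 nodes with a fork of two nodes at one end (D_5), and {alpha_2, alpha_3, alpha_5, alpha_7} form a chain of 4 nodes with a double edge between the middle two (F_4). A semisimple Lie algebra decomposes uniquely as the direct sum of simple ideals, one per connected component of its Dynkin diagram, so g ≅ D_5 ⊕ F_4 (dimension 45 + 52 = 97).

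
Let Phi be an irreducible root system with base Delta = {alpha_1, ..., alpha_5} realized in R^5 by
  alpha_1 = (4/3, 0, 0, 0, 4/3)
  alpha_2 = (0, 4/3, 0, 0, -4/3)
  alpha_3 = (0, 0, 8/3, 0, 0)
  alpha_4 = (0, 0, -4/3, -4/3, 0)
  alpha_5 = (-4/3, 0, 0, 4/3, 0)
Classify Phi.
C_5

Compute the Cartan integers a_ij = 2(alpha_i, alpha_j)/(alpha_j, alpha_j); the resulting 5x5 Cartan matrix is
[[2, -1, 0, 0, -1], [-1, 2, 0, 0, 0], [0, 0, 2, -2, 0], [0, 0, -1, 2, -1], [-1, 0, 0, -1, 2]].
The roots have two lengths (squared-length ratio 2:1); the short ones are alpha_{1,2,4,5}. The associated Dynkin diagram is a chain of 5 nodes with a double edge at one end; the terminal node there is the unique long simple root (C_5), so the type is C_5 (the algebra sp(10)).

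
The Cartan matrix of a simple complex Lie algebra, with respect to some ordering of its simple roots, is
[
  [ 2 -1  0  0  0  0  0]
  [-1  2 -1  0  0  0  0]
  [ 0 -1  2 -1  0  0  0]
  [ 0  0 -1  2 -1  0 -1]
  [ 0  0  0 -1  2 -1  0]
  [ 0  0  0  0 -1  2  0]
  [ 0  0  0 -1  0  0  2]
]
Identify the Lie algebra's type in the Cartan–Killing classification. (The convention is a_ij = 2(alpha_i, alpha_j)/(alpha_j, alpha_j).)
type E_7

The matrix has rank 7 with 2's on the diagonal. Reading the off-diagonal entries as Dynkin edges (a single edge where a_ij = a_ji = -1; a double or triple edge where a_ij * a_ji = 2 or 3), the diagram is a chain of 6 nodes with one extra node attached to the third node from one end (E_7). One simple-root ordering that puts it in standard form is (alpha_6, alpha_7, alpha_5, alpha_4, alpha_3, alpha_2, alpha_1). So the algebra is type E_7.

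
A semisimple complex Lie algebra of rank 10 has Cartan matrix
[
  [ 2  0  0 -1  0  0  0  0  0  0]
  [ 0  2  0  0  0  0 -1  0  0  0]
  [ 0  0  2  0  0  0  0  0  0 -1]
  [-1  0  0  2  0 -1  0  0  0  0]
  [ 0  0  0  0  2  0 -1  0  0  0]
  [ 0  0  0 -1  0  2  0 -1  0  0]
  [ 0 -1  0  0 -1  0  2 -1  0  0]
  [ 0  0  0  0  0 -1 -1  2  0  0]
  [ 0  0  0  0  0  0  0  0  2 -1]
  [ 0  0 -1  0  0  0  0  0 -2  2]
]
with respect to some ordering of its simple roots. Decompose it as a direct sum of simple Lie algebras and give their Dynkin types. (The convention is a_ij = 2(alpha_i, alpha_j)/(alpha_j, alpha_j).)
B_3 (so(7)) ⊕ D_7 (so(14))

The diagram associated to this matrix has two connected components: the simple roots {alpha_3, alpha_9, alpha_10} form a chain of 3 nodes with a double edge at one end; the terminal node there is the unique short simple root (B_3), and {alpha_1, alpha_2, alpha_4, alpha_5, alpha_6, alpha_7, alpha_8} form a chain of 5 nodes with a fork of two nodes at one end (D_7). A semisimple Lie algebra decomposes uniquely as the direct sum of simple ideals, one per connected component of its Dynkin diagram, so g ≅ B_3 ⊕ D_7 (dimension 21 + 91 = 112).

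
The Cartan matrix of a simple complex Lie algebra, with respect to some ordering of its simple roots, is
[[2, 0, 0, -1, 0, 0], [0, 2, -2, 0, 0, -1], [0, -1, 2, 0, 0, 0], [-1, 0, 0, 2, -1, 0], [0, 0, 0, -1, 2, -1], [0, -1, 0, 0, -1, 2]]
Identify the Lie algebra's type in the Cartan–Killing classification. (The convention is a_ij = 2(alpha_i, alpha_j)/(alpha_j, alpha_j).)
B6

The matrix has rank 6 with 2's on the diagonal. Reading the off-diagonal entries as Dynkin edges (a single edge where a_ij = a_ji = -1; a double or triple edge where a_ij * a_ji = 2 or 3), the diagram is a chain of 6 nodes with a double edge at one end; the terminal node there is the unique short simple root (B_6). One simple-root ordering that puts it in standard form is (alpha_1, alpha_4, alpha_5, alpha_6, alpha_2, alpha_3). So the algebra is type B_6, i.e. so(13).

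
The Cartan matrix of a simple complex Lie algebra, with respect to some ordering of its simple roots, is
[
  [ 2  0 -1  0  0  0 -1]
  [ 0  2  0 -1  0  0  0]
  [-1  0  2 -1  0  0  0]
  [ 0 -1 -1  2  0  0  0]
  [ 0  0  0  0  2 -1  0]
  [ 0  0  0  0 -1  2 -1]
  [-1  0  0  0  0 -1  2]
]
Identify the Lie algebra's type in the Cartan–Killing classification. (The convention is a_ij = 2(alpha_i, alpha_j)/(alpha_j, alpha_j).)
A7

The matrix has rank 7 with 2's on the diagonal. Reading the off-diagonal entries as Dynkin edges (a single edge where a_ij = a_ji = -1; a double or triple edge where a_ij * a_ji = 2 or 3), the diagram is a chain of 7 nodes with single edges (A_7). One simple-root ordering that puts it in standard form is (alpha_2, alpha_4, alpha_3, alpha_1, alpha_7, alpha_6, alpha_5). So the algebra is type A_7, i.e. sl(8).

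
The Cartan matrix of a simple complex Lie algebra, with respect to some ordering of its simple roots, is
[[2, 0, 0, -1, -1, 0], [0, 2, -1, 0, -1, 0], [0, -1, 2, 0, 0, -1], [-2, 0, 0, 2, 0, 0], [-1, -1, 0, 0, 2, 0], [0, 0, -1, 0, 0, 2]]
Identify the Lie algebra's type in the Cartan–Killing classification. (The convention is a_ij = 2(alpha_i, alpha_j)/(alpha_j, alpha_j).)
type C_6

The matrix has rank 6 with 2's on the diagonal. Reading the off-diagonal entries as Dynkin edges (a single edge where a_ij = a_ji = -1; a double or triple edge where a_ij * a_ji = 2 or 3), the diagram is a chain of 6 nodes with a double edge at one end; the terminal node there is the unique long simple root (C_6). One simple-root ordering that puts it in standard form is (alpha_6, alpha_3, alpha_2, alpha_5, alpha_1, alpha_4). So the algebra is type C_6, i.e. sp(12).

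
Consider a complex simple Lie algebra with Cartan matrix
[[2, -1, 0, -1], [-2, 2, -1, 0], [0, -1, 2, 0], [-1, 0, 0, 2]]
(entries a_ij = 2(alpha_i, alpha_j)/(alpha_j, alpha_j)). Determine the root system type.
F4

The matrix has rank 4 with 2's on the diagonal. Reading the off-diagonal entries as Dynkin edges (a single edge where a_ij = a_ji = -1; a double or triple edge where a_ij * a_ji = 2 or 3), the diagram is a chain of 4 nodes with a double edge between the middle two (F_4). One simple-root ordering that puts it in standard form is (alpha_3, alpha_2, alpha_1, alpha_4). So the algebra is type F_4.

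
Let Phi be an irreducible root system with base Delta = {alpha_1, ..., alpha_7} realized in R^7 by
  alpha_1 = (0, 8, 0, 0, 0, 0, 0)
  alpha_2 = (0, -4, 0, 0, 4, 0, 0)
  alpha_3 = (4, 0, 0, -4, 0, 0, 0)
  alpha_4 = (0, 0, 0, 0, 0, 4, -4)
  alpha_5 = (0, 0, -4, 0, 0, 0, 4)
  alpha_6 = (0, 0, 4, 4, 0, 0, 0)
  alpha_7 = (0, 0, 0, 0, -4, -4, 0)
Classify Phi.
Compute the Cartan integers a_ij = 2(alpha_i, alpha_j)/(alpha_j, alpha_j); the resulting 7x7 Cartan matrix is
[[2, -2, 0, 0, 0, 0, 0], [-1, 2, 0, 0, 0, 0, -1], [0, 0, 2, 0, 0, -1, 0], [0, 0, 0, 2, -1, 0, -1], [0, 0, 0, -1, 2, -1, 0], [0, 0, -1, 0, -1, 2, 0], [0, -1, 0, -1, 0, 0, 2]].
The roots have two lengths (squared-length ratio 2:1); the short ones are alpha_{2,3,4,5,6,7}. The associated Dynkin diagram is a chain of 7 nodes with a double edge at one end; the terminal node there is the unique long simple root (C_7), so the type is C_7 (the algebra sp(14)).

C7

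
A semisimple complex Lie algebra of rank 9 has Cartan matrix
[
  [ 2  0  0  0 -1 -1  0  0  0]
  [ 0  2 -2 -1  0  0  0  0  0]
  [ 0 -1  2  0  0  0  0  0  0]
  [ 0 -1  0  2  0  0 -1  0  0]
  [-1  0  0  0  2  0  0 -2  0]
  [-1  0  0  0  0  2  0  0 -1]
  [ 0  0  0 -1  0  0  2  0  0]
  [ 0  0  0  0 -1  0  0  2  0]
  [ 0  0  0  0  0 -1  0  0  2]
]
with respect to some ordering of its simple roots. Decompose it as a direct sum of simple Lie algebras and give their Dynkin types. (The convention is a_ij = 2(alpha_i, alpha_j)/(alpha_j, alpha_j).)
The diagram associated to this matrix has two connected components: the simple roots {alpha_2, alpha_3, alpha_4, alpha_7} form a chain of 4 nodes with a double edge at one end; the terminal node there is the unique short simple root (B_4), and {alpha_1, alpha_5, alpha_6, alpha_8, alpha_9} form a chain of 5 nodes with a double edge at one end; the terminal node there is the unique short simple root (B_5). A semisimple Lie algebra decomposes uniquely as the direct sum of simple ideals, one per connected component of its Dynkin diagram, so g ≅ B_4 ⊕ B_5 (dimension 36 + 55 = 91).

B_4 ⊕ B_5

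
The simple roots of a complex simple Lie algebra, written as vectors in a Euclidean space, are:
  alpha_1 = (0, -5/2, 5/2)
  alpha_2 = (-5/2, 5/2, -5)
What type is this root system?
G_2

Compute the Cartan integers a_ij = 2(alpha_i, alpha_j)/(alpha_j, alpha_j); the resulting 2x2 Cartan matrix is
[[2, -1], [-3, 2]].
The roots have two lengths (squared-length ratio 3:1); the short ones are alpha_{1}. The associated Dynkin diagram is two nodes joined by a triple edge (G_2), so the type is G_2.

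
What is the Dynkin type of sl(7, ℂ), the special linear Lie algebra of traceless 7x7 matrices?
This is sl(7), which has dimension 7^2 - 1 = 48 and rank 7 - 1 = 6 (a Cartan subalgebra is the diagonal traceless matrices). In the classification of classical Lie algebras, the special linear algebra sl(n+1) has type A_n; here n = 6, so the Dynkin diagram is a chain of 6 nodes with single edges (A_6). Hence the type is A_6.

A_6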